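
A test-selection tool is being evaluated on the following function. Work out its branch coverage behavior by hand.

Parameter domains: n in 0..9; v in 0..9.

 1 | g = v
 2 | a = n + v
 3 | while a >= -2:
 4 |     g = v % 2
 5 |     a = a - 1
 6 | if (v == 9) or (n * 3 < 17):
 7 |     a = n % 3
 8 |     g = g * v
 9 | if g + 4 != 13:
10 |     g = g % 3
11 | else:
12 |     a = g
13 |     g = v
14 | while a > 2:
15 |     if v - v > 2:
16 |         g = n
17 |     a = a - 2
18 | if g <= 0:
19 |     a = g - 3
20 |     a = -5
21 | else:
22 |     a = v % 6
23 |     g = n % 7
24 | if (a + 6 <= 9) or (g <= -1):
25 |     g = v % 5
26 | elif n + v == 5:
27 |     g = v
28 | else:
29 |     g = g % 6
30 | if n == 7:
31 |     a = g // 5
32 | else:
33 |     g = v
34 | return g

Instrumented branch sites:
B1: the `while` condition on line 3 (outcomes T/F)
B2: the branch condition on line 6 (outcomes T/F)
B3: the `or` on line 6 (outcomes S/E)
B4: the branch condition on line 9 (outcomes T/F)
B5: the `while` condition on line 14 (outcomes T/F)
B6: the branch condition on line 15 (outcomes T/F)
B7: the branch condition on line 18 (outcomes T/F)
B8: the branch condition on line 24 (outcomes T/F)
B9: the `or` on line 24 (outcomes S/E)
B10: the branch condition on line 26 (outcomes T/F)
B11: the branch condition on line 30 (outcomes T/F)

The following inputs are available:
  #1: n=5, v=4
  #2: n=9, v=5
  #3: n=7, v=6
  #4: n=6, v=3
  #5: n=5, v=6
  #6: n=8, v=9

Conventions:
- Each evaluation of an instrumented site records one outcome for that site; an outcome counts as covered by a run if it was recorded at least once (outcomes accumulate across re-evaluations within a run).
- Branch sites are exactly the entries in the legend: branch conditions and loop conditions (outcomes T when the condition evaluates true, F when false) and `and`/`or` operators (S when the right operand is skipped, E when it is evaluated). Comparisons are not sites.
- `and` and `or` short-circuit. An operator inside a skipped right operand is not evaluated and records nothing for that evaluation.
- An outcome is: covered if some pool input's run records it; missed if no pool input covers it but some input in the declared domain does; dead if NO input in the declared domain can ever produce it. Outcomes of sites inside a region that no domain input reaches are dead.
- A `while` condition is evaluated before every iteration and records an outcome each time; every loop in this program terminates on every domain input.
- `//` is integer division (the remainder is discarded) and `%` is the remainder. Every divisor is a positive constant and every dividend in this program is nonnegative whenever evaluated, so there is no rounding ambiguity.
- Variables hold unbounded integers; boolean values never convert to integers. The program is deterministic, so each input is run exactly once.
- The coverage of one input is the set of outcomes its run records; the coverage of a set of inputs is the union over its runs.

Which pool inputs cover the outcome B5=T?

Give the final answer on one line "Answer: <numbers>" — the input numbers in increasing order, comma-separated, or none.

input #1 (n=5, v=4): does not produce B5=T
input #2 (n=9, v=5): does not produce B5=T
input #3 (n=7, v=6): does not produce B5=T
input #4 (n=6, v=3): does not produce B5=T
input #5 (n=5, v=6): does not produce B5=T
input #6 (n=8, v=9): produces B5=T

Answer: 6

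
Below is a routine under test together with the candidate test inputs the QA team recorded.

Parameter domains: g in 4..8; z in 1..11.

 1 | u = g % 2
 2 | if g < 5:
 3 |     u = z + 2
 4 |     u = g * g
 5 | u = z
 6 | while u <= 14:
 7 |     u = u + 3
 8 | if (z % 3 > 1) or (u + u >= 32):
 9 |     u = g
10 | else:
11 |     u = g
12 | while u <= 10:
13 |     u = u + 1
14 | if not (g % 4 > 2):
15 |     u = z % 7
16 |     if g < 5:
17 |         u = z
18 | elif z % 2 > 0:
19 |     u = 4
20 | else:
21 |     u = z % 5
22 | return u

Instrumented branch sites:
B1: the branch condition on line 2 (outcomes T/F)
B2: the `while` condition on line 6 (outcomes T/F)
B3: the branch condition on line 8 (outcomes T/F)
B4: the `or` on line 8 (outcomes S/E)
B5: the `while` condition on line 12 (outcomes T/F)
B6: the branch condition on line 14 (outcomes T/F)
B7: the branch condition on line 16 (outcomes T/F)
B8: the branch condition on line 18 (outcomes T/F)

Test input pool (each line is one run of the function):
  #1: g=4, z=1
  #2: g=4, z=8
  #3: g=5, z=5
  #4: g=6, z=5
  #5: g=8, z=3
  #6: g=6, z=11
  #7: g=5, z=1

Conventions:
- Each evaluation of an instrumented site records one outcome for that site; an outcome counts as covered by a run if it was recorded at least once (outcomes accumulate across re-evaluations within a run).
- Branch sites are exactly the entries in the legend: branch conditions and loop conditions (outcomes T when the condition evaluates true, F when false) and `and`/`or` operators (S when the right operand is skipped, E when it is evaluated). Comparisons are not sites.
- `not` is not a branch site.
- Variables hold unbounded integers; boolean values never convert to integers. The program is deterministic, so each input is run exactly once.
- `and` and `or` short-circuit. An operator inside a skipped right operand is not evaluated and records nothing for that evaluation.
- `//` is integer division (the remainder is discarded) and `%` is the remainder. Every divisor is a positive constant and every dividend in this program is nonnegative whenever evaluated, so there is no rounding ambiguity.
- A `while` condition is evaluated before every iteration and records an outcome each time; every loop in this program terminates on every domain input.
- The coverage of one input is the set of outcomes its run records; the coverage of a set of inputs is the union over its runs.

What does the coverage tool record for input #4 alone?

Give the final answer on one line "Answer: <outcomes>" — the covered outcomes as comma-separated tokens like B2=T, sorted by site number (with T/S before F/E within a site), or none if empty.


Tracing the run of input #4 (g=6, z=5):
  B1->F, B2->T, B2->T, B2->T, B2->T, B2->F, B4->S, B3->T, B5->T, B5->T
  B5->T, B5->T, B5->T, B5->F, B6->T, B7->F
as a set, this run covers: B1=F, B2=T, B2=F, B3=T, B4=S, B5=T, B5=F, B6=T, B7=F
Answer: B1=F, B2=T, B2=F, B3=T, B4=S, B5=T, B5=F, B6=T, B7=F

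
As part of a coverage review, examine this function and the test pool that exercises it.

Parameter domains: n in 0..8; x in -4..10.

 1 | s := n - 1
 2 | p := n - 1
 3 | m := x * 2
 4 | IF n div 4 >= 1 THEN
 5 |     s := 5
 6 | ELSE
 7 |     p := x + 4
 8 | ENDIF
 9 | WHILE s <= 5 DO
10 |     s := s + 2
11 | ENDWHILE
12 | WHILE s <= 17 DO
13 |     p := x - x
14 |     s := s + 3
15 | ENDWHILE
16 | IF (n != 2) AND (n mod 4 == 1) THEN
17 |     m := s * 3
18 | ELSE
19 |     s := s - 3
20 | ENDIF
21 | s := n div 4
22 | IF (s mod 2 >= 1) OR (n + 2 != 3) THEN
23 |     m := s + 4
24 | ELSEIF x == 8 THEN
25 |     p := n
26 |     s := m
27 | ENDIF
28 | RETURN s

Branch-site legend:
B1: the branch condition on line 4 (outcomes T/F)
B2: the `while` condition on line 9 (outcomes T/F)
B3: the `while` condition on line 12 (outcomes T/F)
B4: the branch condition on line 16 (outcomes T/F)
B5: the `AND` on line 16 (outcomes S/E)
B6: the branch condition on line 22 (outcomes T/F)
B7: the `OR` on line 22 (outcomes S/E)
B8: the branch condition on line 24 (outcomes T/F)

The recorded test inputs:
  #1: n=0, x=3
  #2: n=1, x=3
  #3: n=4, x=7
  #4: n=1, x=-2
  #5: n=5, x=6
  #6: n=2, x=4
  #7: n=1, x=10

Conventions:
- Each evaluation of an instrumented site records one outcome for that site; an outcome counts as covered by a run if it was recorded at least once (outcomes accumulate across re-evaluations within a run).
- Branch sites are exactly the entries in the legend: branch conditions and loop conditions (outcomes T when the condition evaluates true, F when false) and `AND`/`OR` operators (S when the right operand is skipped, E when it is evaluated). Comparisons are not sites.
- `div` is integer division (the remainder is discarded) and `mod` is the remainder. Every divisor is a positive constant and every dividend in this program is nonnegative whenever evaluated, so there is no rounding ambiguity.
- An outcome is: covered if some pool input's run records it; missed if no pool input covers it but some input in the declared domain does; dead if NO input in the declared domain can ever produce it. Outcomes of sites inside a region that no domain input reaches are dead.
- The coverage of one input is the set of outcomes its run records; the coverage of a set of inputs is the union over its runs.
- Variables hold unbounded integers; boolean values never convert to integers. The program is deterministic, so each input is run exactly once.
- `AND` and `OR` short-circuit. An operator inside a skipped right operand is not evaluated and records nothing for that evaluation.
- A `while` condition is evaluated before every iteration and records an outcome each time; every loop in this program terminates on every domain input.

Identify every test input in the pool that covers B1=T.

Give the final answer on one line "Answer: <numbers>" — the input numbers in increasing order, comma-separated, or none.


input #1 (n=0, x=3): never hits B1=T
input #2 (n=1, x=3): never hits B1=T
input #3 (n=4, x=7): hits B1=T
input #4 (n=1, x=-2): never hits B1=T
input #5 (n=5, x=6): hits B1=T
input #6 (n=2, x=4): never hits B1=T
input #7 (n=1, x=10): never hits B1=T
Answer: 3, 5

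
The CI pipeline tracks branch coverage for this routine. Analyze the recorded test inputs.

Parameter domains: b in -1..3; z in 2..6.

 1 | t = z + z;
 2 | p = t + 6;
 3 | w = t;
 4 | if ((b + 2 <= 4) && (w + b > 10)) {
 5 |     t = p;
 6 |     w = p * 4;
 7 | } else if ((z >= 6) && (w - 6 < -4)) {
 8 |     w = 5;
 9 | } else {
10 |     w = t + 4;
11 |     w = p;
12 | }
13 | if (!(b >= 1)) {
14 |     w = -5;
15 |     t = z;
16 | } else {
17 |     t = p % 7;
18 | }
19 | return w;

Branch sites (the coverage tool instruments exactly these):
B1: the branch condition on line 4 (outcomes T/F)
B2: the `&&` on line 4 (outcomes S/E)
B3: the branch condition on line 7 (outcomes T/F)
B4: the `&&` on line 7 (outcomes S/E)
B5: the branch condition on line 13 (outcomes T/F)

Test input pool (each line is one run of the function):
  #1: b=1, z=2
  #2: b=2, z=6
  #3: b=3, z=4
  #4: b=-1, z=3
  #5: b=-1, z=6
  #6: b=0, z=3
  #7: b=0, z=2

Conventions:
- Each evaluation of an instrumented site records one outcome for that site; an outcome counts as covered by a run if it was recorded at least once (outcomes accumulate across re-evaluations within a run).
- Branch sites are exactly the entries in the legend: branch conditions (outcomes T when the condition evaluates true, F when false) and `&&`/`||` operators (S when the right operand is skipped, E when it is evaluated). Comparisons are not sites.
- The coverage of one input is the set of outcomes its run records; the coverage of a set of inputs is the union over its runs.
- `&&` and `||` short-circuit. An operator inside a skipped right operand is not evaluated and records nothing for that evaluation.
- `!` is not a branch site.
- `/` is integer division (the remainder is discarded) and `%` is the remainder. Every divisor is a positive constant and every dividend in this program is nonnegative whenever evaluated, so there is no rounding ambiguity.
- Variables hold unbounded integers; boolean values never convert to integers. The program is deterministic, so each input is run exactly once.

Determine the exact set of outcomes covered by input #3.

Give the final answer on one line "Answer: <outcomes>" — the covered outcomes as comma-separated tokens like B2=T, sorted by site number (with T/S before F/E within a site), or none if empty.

Running input #3 (b=3, z=4), event by event:
  B2->S, B1->F, B4->S, B3->F, B5->F
as a set, this run covers: B1=F, B2=S, B3=F, B4=S, B5=F

Answer: B1=F, B2=S, B3=F, B4=S, B5=F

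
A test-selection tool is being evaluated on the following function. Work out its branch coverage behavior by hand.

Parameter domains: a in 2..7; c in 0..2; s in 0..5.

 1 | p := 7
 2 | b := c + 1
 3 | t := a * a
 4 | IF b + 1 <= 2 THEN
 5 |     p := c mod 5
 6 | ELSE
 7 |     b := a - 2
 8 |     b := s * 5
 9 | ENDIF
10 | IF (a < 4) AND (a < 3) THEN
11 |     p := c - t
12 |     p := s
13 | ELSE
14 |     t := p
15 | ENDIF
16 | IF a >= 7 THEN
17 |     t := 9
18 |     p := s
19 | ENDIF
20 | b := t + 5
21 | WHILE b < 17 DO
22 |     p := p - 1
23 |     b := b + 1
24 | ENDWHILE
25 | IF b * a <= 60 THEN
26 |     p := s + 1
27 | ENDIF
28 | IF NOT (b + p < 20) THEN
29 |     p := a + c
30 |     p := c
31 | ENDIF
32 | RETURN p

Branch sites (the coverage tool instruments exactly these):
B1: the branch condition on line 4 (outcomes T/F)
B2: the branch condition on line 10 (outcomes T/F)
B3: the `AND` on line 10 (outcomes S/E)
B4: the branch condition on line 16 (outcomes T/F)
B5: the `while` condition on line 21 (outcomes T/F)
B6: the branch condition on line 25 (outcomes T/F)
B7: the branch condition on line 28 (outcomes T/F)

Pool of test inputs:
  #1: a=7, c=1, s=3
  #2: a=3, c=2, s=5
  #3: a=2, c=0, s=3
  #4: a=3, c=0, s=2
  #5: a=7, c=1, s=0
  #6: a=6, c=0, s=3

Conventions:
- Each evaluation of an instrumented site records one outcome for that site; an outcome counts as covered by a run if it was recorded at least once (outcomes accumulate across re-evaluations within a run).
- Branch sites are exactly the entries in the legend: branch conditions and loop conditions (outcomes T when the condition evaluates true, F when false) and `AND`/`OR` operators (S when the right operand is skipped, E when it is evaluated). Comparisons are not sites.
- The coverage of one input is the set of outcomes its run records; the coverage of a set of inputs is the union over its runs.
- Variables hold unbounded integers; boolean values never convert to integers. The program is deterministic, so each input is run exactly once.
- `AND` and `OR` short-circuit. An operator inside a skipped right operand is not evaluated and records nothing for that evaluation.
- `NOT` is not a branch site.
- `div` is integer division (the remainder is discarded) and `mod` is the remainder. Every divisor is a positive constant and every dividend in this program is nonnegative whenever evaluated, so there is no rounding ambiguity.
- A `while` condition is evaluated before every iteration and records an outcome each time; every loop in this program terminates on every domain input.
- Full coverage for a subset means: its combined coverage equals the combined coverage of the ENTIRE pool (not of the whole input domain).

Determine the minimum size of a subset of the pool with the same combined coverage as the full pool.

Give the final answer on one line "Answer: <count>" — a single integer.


input #1 (a=7, c=1, s=3): events B1->F, B3->S, B2->F, B4->T, B5->T, B5->T, B5->T, B5->F, B6->F, B7->F; covers B1=F, B2=F, B3=S, B4=T, B5=T, B5=F, B6=F, B7=F
input #2 (a=3, c=2, s=5): events B1->F, B3->E, B2->F, B4->F, B5->T, B5->T, B5->T, B5->T, B5->T, B5->F, B6->T, B7->T; covers B1=F, B2=F, B3=E, B4=F, B5=T, B5=F, B6=T, B7=T
input #3 (a=2, c=0, s=3): events B1->T, B3->E, B2->T, B4->F, B5->T, B5->T, B5->T, B5->T, B5->T, B5->T, B5->T, B5->T, B5->F, B6->T, ...; covers B1=T, B2=T, B3=E, B4=F, B5=T, B5=F, B6=T, B7=T
input #4 (a=3, c=0, s=2): events B1->T, B3->E, B2->F, B4->F, B5->T, B5->T, B5->T, B5->T, B5->T, B5->T, B5->T, B5->T, B5->T, B5->T, ...; covers B1=T, B2=F, B3=E, B4=F, B5=T, B5=F, B6=T, B7=T
input #5 (a=7, c=1, s=0): events B1->F, B3->S, B2->F, B4->T, B5->T, B5->T, B5->T, B5->F, B6->F, B7->F; covers B1=F, B2=F, B3=S, B4=T, B5=T, B5=F, B6=F, B7=F
input #6 (a=6, c=0, s=3): events B1->T, B3->S, B2->F, B4->F, B5->T, B5->T, B5->T, B5->T, B5->T, B5->T, B5->T, B5->T, B5->T, B5->T, ...; covers B1=T, B2=F, B3=S, B4=F, B5=T, B5=F, B6=F, B7=F
pool-wide coverage (14 outcomes): B1=T, B1=F, B2=T, B2=F, B3=S, B3=E, B4=T, B4=F, B5=T, B5=F, B6=T, B6=F, B7=T, B7=F
size 1 is not enough: best union over all size-1 subsets is 8/14
the canonical winner is {1, 3}: size 2, full 14-outcome coverage, earliest index list among size-2 covers
Answer: 2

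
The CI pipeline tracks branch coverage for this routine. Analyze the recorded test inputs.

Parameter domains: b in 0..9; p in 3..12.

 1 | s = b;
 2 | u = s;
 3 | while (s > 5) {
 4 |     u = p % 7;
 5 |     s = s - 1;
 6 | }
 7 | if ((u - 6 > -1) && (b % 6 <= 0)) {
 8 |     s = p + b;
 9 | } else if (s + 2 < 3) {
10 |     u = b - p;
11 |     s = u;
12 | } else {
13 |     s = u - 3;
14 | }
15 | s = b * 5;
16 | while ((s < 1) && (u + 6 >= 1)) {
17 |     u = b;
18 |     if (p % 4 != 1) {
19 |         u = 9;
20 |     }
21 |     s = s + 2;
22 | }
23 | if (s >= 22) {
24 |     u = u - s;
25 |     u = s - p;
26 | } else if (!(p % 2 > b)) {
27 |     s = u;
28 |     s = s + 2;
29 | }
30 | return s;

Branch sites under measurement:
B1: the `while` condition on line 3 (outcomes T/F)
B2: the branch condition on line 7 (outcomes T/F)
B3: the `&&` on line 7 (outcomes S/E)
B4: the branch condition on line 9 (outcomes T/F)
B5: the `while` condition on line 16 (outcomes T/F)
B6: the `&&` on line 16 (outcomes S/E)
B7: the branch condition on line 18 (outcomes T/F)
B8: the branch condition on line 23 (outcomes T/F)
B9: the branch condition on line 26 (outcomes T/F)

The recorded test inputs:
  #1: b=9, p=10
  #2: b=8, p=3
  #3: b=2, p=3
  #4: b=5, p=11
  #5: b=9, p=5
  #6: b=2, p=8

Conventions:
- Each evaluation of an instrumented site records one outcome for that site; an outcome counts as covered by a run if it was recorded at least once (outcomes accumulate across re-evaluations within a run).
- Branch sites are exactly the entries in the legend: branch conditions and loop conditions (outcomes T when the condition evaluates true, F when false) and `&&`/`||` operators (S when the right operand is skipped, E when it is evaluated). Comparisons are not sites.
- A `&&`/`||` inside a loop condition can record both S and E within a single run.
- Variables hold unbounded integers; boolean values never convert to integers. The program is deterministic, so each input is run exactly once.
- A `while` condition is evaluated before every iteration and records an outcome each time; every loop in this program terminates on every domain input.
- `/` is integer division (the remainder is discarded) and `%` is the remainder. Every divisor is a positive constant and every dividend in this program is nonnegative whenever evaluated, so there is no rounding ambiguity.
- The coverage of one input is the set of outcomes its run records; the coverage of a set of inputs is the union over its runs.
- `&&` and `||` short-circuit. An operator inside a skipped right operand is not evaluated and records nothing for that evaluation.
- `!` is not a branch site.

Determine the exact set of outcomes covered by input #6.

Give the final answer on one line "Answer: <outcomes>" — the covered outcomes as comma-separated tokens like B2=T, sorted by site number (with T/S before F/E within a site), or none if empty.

Tracing the run of input #6 (b=2, p=8):
  B1->F, B3->S, B2->F, B4->F, B6->S, B5->F, B8->F, B9->T
deduplicating events, the covered set is: B1=F, B2=F, B3=S, B4=F, B5=F, B6=S, B8=F, B9=T

Answer: B1=F, B2=F, B3=S, B4=F, B5=F, B6=S, B8=F, B9=T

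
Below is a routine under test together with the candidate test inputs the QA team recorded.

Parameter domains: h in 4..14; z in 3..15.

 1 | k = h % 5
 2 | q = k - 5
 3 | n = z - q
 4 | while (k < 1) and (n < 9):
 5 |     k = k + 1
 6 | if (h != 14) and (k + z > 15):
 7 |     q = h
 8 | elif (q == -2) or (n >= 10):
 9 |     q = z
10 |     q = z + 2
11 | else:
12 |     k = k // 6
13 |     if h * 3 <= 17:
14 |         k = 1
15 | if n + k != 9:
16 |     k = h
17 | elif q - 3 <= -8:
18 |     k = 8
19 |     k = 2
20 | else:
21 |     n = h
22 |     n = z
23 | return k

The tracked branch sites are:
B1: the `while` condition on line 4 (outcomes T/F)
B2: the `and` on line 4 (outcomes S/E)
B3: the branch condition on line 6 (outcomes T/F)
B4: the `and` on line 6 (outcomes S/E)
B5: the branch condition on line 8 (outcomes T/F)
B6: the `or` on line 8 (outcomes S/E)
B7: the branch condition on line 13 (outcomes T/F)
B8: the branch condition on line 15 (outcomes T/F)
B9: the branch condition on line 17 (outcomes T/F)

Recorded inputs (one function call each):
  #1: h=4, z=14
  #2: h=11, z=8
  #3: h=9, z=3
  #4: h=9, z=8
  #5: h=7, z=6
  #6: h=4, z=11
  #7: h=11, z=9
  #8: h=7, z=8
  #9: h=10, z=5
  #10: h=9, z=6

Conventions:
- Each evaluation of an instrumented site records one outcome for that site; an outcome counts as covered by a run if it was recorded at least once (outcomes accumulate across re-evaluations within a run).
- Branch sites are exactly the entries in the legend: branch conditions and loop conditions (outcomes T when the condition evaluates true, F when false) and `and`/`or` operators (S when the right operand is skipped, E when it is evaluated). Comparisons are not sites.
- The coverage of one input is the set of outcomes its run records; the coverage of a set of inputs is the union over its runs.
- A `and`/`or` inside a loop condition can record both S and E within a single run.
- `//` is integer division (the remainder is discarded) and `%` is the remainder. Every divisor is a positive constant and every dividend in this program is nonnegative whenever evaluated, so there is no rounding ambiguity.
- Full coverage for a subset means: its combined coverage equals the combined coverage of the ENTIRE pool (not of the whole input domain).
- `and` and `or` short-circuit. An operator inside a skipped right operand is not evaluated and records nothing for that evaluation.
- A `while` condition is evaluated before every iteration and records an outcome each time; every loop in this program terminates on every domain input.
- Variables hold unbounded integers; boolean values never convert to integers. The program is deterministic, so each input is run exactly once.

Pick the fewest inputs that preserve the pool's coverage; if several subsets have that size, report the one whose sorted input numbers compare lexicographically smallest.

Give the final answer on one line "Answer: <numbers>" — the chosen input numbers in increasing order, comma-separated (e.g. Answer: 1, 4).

input #1, h=4, z=14: events B2->S, B1->F, B4->E, B3->T, B8->T; outcomes B1=F, B2=S, B3=T, B4=E, B8=T
input #2, h=11, z=8: events B2->S, B1->F, B4->E, B3->F, B6->E, B5->T, B8->T; outcomes B1=F, B2=S, B3=F, B4=E, B5=T, B6=E, B8=T
input #3, h=9, z=3: events B2->S, B1->F, B4->E, B3->F, B6->E, B5->F, B7->F, B8->T; outcomes B1=F, B2=S, B3=F, B4=E, B5=F, B6=E, B7=F, B8=T
input #4, h=9, z=8: events B2->S, B1->F, B4->E, B3->F, B6->E, B5->F, B7->F, B8->F, B9->F; outcomes B1=F, B2=S, B3=F, B4=E, B5=F, B6=E, B7=F, B8=F, B9=F
input #5, h=7, z=6: events B2->S, B1->F, B4->E, B3->F, B6->E, B5->F, B7->F, B8->F, B9->F; outcomes B1=F, B2=S, B3=F, B4=E, B5=F, B6=E, B7=F, B8=F, B9=F
input #6, h=4, z=11: events B2->S, B1->F, B4->E, B3->F, B6->E, B5->T, B8->T; outcomes B1=F, B2=S, B3=F, B4=E, B5=T, B6=E, B8=T
input #7, h=11, z=9: events B2->S, B1->F, B4->E, B3->F, B6->E, B5->T, B8->T; outcomes B1=F, B2=S, B3=F, B4=E, B5=T, B6=E, B8=T
input #8, h=7, z=8: events B2->S, B1->F, B4->E, B3->F, B6->E, B5->T, B8->T; outcomes B1=F, B2=S, B3=F, B4=E, B5=T, B6=E, B8=T
input #9, h=10, z=5: events B2->E, B1->F, B4->E, B3->F, B6->E, B5->T, B8->T; outcomes B1=F, B2=E, B3=F, B4=E, B5=T, B6=E, B8=T
input #10, h=9, z=6: events B2->S, B1->F, B4->E, B3->F, B6->E, B5->F, B7->F, B8->T; outcomes B1=F, B2=S, B3=F, B4=E, B5=F, B6=E, B7=F, B8=T
the full pool covers 13 outcomes: B1=F, B2=S, B2=E, B3=T, B3=F, B4=E, B5=T, B5=F, B6=E, B7=F, B8=T, B8=F, B9=F
every size-1 subset falls short of the 13 outcomes (best: 9/13)
every size-2 subset falls short of the 13 outcomes (best: 12/13)
inputs {1, 4, 9} (size 3) cover everything; no size-3 subset with a lexicographically smaller index list covers all 13

Answer: 1, 4, 9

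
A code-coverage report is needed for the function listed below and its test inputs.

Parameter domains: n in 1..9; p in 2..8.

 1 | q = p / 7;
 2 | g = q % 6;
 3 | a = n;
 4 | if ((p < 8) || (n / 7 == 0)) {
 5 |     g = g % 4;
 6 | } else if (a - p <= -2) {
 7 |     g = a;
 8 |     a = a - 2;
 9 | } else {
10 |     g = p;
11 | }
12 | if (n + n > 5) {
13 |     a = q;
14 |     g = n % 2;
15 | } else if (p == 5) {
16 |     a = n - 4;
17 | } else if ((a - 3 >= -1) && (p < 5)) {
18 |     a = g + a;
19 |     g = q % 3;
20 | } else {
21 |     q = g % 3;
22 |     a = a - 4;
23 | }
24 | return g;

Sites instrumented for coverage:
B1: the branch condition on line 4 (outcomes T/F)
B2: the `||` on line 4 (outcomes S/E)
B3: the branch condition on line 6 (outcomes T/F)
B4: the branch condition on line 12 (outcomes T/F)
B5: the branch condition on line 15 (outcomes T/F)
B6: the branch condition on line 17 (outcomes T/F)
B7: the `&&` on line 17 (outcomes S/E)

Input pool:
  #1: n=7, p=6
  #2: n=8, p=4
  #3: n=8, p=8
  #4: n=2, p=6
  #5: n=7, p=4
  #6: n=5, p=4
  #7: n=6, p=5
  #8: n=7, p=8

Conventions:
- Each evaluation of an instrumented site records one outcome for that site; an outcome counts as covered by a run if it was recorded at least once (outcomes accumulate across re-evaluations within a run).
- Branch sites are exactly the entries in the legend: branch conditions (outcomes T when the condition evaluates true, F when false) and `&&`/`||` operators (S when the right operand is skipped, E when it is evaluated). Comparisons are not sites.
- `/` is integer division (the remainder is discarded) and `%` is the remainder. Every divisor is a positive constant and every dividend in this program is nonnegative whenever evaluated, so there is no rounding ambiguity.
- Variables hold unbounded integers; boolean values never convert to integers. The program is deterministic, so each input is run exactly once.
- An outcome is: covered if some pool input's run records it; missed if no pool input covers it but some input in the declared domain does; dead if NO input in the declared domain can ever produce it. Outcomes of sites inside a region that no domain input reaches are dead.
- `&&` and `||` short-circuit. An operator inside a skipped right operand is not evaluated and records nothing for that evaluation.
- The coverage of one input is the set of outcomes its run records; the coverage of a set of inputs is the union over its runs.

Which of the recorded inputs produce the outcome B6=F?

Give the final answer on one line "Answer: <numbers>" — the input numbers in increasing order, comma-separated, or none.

input #1 (n=7, p=6): never hits B6=F
input #2 (n=8, p=4): never hits B6=F
input #3 (n=8, p=8): never hits B6=F
input #4 (n=2, p=6): hits B6=F
input #5 (n=7, p=4): never hits B6=F
input #6 (n=5, p=4): never hits B6=F
input #7 (n=6, p=5): never hits B6=F
input #8 (n=7, p=8): never hits B6=F

Answer: 4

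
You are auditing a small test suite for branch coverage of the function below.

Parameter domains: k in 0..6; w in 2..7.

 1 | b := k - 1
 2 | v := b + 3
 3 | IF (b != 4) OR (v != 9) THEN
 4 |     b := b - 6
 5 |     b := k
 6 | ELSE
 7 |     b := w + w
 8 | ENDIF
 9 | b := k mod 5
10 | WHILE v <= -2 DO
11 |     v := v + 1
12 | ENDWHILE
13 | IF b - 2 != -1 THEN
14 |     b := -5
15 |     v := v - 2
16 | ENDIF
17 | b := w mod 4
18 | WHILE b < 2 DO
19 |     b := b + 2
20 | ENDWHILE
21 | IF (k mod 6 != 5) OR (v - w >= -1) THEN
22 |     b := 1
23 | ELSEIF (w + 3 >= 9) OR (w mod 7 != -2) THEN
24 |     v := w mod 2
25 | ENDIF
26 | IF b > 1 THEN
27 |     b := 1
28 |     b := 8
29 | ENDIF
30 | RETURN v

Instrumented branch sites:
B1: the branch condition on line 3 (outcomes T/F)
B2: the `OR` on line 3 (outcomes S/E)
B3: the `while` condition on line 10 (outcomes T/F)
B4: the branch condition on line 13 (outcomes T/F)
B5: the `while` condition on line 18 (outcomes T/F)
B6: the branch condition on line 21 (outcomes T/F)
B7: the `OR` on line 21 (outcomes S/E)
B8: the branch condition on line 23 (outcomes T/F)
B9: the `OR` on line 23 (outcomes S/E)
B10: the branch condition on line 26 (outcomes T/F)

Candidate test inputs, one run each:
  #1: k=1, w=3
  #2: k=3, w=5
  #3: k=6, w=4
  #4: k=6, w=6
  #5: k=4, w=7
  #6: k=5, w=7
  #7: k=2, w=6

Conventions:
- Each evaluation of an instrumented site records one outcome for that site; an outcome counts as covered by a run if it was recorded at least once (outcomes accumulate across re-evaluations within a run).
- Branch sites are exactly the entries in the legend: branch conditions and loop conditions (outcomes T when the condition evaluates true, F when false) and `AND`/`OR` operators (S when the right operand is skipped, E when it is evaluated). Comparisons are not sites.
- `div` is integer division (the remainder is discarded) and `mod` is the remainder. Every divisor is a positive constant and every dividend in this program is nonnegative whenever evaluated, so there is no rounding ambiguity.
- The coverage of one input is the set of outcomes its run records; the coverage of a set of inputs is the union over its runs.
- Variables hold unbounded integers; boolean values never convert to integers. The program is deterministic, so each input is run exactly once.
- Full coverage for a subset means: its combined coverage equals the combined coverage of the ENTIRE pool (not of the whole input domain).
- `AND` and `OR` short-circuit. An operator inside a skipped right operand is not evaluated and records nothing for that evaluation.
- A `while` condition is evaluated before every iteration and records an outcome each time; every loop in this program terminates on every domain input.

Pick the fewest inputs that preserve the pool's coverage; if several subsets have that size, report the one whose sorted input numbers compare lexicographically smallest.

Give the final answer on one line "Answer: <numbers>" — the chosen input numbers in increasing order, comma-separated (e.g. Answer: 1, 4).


test 1 (k=1, w=3) hits B1=T, B2=S, B3=F, B4=F, B5=F, B6=T, B7=S, B10=F
test 2 (k=3, w=5) hits B1=T, B2=S, B3=F, B4=T, B5=T, B5=F, B6=T, B7=S, B10=F
test 3 (k=6, w=4) hits B1=T, B2=S, B3=F, B4=F, B5=T, B5=F, B6=T, B7=S, B10=F
test 4 (k=6, w=6) hits B1=T, B2=S, B3=F, B4=F, B5=F, B6=T, B7=S, B10=F
test 5 (k=4, w=7) hits B1=T, B2=S, B3=F, B4=T, B5=F, B6=T, B7=S, B10=F
test 6 (k=5, w=7) hits B1=T, B2=E, B3=F, B4=T, B5=F, B6=F, B7=E, B8=T, B9=S, B10=T
test 7 (k=2, w=6) hits B1=T, B2=S, B3=F, B4=T, B5=F, B6=T, B7=S, B10=F
pool-wide coverage (16 outcomes): B1=T, B2=S, B2=E, B3=F, B4=T, B4=F, B5=T, B5=F, B6=T, B6=F, B7=S, B7=E, B8=T, B9=S, B10=T, B10=F
no size-1 subset reaches all 16 outcomes (best union: 10/16)
size 2: inputs {3, 6} cover all 16 outcomes, and no lexicographically smaller subset of this size does
Answer: 3, 6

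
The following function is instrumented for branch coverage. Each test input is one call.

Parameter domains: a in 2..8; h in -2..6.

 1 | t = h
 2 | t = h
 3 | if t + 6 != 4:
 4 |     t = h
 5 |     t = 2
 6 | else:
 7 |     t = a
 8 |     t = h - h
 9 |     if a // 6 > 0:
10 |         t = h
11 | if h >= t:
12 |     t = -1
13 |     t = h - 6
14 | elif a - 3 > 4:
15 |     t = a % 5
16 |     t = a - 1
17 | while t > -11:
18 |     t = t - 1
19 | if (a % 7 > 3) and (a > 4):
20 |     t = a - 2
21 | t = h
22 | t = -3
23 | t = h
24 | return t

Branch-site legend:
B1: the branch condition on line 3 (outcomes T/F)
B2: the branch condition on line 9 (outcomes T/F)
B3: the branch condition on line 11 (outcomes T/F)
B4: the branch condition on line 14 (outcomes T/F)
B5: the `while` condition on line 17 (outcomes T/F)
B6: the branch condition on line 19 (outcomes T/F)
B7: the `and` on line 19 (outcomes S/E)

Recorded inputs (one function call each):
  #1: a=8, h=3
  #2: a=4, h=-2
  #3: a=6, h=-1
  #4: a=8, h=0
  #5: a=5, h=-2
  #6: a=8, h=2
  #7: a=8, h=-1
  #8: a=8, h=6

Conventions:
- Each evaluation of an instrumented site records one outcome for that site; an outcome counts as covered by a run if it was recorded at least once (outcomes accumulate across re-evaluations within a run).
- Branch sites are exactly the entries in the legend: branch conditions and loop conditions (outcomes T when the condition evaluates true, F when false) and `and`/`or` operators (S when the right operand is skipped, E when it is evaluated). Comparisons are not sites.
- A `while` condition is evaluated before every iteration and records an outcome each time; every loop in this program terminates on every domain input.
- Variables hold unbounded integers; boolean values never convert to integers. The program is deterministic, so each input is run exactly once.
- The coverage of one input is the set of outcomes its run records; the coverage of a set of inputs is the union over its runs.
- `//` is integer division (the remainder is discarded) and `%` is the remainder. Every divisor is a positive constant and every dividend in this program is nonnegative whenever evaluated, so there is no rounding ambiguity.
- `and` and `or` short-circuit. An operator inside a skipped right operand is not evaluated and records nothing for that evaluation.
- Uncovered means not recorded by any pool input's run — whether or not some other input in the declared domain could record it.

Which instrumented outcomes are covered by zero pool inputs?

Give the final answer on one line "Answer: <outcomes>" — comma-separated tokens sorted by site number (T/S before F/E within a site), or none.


input #1, a=8, h=3: events B1->T, B3->T, B5->T, B5->T, B5->T, B5->T, B5->T, B5->T, B5->T, B5->T, B5->F, B7->S, B6->F; outcomes B1=T, B3=T, B5=T, B5=F, B6=F, B7=S
input #2, a=4, h=-2: events B1->F, B2->F, B3->F, B4->F, B5->T, B5->T, B5->T, B5->T, B5->T, B5->T, B5->T, B5->T, B5->T, B5->T, ...; outcomes B1=F, B2=F, B3=F, B4=F, B5=T, B5=F, B6=F, B7=E
input #3, a=6, h=-1: events B1->T, B3->F, B4->F, B5->T, B5->T, B5->T, B5->T, B5->T, B5->T, B5->T, B5->T, B5->T, B5->T, B5->T, ...; outcomes B1=T, B3=F, B4=F, B5=T, B5=F, B6=T, B7=E
input #4, a=8, h=0: events B1->T, B3->F, B4->T, B5->T, B5->T, B5->T, B5->T, B5->T, B5->T, B5->T, B5->T, B5->T, B5->T, B5->T, ...; outcomes B1=T, B3=F, B4=T, B5=T, B5=F, B6=F, B7=S
input #5, a=5, h=-2: events B1->F, B2->F, B3->F, B4->F, B5->T, B5->T, B5->T, B5->T, B5->T, B5->T, B5->T, B5->T, B5->T, B5->T, ...; outcomes B1=F, B2=F, B3=F, B4=F, B5=T, B5=F, B6=T, B7=E
input #6, a=8, h=2: events B1->T, B3->T, B5->T, B5->T, B5->T, B5->T, B5->T, B5->T, B5->T, B5->F, B7->S, B6->F; outcomes B1=T, B3=T, B5=T, B5=F, B6=F, B7=S
input #7, a=8, h=-1: events B1->T, B3->F, B4->T, B5->T, B5->T, B5->T, B5->T, B5->T, B5->T, B5->T, B5->T, B5->T, B5->T, B5->T, ...; outcomes B1=T, B3=F, B4=T, B5=T, B5=F, B6=F, B7=S
input #8, a=8, h=6: events B1->T, B3->T, B5->T, B5->T, B5->T, B5->T, B5->T, B5->T, B5->T, B5->T, B5->T, B5->T, B5->T, B5->F, ...; outcomes B1=T, B3=T, B5=T, B5=F, B6=F, B7=S
union over the pool: B1=T, B1=F, B2=F, B3=T, B3=F, B4=T, B4=F, B5=T, B5=F, B6=T, B6=F, B7=S, B7=E
uncovered (1 of 14): B2=T
Answer: B2=T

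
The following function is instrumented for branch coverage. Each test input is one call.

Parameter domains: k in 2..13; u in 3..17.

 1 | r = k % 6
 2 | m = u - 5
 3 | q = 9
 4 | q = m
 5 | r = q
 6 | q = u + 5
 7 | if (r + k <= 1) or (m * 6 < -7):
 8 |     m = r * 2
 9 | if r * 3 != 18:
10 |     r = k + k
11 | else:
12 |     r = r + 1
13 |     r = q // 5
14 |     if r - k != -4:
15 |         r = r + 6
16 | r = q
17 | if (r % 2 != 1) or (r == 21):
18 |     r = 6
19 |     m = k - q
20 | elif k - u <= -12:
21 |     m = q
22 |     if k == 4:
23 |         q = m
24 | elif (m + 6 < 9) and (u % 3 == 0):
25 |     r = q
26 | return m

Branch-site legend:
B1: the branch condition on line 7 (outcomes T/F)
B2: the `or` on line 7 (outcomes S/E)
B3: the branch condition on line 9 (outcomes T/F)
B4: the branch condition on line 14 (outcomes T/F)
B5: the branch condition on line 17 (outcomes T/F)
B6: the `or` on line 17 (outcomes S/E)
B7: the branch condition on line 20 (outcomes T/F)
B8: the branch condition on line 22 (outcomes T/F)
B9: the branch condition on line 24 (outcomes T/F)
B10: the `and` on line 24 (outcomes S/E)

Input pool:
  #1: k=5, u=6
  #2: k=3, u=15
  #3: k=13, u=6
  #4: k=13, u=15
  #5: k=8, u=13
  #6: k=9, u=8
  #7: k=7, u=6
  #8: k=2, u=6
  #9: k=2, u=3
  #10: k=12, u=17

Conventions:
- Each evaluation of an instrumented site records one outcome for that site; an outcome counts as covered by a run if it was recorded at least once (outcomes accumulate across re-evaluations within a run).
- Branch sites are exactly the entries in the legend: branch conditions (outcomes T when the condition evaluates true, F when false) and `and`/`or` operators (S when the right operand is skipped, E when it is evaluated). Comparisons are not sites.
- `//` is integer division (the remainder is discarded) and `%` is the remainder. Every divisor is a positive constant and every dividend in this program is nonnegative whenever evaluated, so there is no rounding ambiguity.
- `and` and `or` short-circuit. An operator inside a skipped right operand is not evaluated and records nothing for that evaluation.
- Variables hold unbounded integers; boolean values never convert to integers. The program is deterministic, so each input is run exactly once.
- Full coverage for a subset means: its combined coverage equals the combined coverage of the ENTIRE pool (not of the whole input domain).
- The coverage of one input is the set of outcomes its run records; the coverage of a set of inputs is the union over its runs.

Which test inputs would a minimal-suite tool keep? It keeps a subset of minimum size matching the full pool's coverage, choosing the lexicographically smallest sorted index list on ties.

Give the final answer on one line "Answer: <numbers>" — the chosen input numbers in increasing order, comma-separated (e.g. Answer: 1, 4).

#1 (k=5, u=6) -> B2->E, B1->F, B3->T, B6->E, B5->F, B7->F, B10->E, B9->T; covered: B1=F, B2=E, B3=T, B5=F, B6=E, B7=F, B9=T, B10=E
#2 (k=3, u=15) -> B2->E, B1->F, B3->T, B6->S, B5->T; covered: B1=F, B2=E, B3=T, B5=T, B6=S
#3 (k=13, u=6) -> B2->E, B1->F, B3->T, B6->E, B5->F, B7->F, B10->E, B9->T; covered: B1=F, B2=E, B3=T, B5=F, B6=E, B7=F, B9=T, B10=E
#4 (k=13, u=15) -> B2->E, B1->F, B3->T, B6->S, B5->T; covered: B1=F, B2=E, B3=T, B5=T, B6=S
#5 (k=8, u=13) -> B2->E, B1->F, B3->T, B6->S, B5->T; covered: B1=F, B2=E, B3=T, B5=T, B6=S
#6 (k=9, u=8) -> B2->E, B1->F, B3->T, B6->E, B5->F, B7->F, B10->S, B9->F; covered: B1=F, B2=E, B3=T, B5=F, B6=E, B7=F, B9=F, B10=S
#7 (k=7, u=6) -> B2->E, B1->F, B3->T, B6->E, B5->F, B7->F, B10->E, B9->T; covered: B1=F, B2=E, B3=T, B5=F, B6=E, B7=F, B9=T, B10=E
#8 (k=2, u=6) -> B2->E, B1->F, B3->T, B6->E, B5->F, B7->F, B10->E, B9->T; covered: B1=F, B2=E, B3=T, B5=F, B6=E, B7=F, B9=T, B10=E
#9 (k=2, u=3) -> B2->S, B1->T, B3->T, B6->S, B5->T; covered: B1=T, B2=S, B3=T, B5=T, B6=S
#10 (k=12, u=17) -> B2->E, B1->F, B3->T, B6->S, B5->T; covered: B1=F, B2=E, B3=T, B5=T, B6=S
together the pool reaches 14 outcomes: B1=T, B1=F, B2=S, B2=E, B3=T, B5=T, B5=F, B6=S, B6=E, B7=F, B9=T, B9=F, B10=S, B10=E
checked all size-1 subsets: none covers 14 outcomes (max 8/14)
checked all size-2 subsets: none covers 14 outcomes (max 12/14)
at size 3, {1, 6, 9} reaches all 14 outcomes; every lexicographically earlier size-3 subset fails

Answer: 1, 6, 9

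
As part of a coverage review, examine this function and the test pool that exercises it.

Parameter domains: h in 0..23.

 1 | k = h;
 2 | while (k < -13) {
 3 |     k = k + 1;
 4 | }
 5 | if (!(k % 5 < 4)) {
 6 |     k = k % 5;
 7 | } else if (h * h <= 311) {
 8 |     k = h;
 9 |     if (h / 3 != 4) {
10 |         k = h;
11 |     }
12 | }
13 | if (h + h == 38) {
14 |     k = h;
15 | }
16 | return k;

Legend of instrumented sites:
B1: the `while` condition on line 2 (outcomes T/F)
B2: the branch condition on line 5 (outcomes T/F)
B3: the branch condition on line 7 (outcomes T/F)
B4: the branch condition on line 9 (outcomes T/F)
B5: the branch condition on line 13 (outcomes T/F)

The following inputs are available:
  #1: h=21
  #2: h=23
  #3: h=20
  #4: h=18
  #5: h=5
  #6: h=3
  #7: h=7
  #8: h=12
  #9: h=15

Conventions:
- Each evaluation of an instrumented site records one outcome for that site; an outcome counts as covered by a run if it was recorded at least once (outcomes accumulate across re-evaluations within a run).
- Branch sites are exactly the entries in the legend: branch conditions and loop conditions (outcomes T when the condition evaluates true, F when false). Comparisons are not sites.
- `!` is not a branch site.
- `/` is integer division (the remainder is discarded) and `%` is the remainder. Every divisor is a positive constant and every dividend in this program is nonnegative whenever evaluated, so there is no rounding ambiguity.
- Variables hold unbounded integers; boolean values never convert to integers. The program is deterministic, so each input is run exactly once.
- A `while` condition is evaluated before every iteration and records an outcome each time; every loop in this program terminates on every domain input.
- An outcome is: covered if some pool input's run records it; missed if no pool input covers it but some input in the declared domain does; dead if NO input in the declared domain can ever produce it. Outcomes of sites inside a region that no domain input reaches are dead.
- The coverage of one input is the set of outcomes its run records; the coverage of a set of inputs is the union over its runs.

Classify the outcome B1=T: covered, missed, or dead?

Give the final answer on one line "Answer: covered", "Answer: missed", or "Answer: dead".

no pool input records B1=T
checking all 24 inputs in the declared domain: B1=T is never recorded -> dead

Answer: dead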